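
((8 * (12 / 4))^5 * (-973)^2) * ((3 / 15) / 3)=2512815685632 / 5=502563137126.40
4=4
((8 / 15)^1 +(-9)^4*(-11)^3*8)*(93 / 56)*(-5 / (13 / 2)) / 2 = 4060701284 / 91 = 44623091.03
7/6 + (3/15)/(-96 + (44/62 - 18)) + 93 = 4960607/52680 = 94.16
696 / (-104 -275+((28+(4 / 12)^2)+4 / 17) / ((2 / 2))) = -1836 / 925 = -1.98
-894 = -894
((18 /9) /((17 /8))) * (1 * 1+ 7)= 128 /17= 7.53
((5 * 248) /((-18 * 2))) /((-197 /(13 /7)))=4030 /12411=0.32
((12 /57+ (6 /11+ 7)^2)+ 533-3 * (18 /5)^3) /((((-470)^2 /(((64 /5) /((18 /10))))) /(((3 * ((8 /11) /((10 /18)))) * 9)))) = 0.51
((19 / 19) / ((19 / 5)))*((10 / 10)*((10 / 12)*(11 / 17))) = 275 / 1938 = 0.14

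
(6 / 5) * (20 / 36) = 2 / 3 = 0.67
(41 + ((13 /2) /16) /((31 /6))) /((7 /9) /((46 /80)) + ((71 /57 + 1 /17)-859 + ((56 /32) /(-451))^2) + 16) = -277091733067875 /5668447885205773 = -0.05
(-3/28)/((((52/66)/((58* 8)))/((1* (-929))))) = 5334318/91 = 58618.88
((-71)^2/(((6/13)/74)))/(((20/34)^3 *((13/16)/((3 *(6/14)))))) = 5498148126/875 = 6283597.86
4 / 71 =0.06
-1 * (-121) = 121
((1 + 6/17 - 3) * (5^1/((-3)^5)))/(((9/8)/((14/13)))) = 15680/483327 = 0.03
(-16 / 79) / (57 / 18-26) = 0.01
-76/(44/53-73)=1.05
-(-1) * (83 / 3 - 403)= -1126 / 3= -375.33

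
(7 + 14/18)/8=35/36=0.97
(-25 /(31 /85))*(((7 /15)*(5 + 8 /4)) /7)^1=-2975 /93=-31.99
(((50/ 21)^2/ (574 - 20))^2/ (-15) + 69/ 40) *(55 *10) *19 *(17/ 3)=54874492515963395/ 537203975364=102148.34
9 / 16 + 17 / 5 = 317 / 80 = 3.96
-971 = -971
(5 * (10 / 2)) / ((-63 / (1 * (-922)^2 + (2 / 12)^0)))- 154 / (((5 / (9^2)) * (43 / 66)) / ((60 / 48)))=-926808098 / 2709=-342121.85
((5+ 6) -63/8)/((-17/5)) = -125/136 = -0.92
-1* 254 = -254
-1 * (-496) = 496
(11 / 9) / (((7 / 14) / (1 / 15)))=22 / 135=0.16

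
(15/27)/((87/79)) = 395/783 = 0.50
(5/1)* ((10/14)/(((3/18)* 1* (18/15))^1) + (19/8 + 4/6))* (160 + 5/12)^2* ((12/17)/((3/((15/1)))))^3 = 367584765625/9826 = 37409400.12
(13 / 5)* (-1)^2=2.60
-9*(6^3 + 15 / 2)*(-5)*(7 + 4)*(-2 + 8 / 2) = 221265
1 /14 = 0.07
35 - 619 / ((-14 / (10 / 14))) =6525 / 98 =66.58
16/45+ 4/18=26/45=0.58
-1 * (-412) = 412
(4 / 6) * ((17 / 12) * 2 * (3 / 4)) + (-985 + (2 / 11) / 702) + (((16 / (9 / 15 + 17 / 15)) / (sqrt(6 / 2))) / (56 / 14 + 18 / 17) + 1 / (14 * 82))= -2179828649 / 2216214 + 340 * sqrt(3) / 559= -982.53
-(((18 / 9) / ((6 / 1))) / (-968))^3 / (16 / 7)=7 / 391840948224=0.00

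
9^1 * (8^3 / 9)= 512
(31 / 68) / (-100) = -0.00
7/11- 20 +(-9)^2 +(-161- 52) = -1665/11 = -151.36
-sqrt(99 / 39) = -sqrt(429) / 13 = -1.59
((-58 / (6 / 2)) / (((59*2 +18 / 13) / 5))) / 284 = -1885 / 661152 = -0.00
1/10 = 0.10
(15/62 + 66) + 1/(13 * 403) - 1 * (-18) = 882689/10478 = 84.24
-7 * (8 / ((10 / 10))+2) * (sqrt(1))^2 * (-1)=70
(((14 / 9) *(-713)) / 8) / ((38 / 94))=-234577 / 684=-342.95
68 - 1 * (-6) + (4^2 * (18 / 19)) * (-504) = -143746 / 19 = -7565.58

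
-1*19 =-19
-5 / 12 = -0.42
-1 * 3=-3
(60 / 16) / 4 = 15 / 16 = 0.94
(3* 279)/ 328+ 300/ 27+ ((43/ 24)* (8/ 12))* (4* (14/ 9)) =560453/ 26568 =21.10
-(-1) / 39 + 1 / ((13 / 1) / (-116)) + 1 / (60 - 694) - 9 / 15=-9.50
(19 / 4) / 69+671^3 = 83382832255 / 276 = 302111711.07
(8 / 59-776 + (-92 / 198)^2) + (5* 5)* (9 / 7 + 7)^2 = 26653821032 / 28334691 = 940.68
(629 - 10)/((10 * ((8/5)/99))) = 61281/16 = 3830.06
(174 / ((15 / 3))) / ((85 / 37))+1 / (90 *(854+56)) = 4218181 / 278460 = 15.15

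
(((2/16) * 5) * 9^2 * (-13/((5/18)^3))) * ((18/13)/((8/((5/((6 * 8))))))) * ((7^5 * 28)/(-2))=20841167403/160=130257296.27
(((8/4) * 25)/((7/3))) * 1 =21.43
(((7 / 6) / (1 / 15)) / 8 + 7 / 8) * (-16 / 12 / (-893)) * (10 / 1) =245 / 5358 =0.05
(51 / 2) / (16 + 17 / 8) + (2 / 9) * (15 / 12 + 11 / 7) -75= -1333091 / 18270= -72.97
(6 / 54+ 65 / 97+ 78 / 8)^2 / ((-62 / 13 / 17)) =-395.33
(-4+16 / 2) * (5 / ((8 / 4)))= 10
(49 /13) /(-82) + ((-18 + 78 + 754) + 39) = 909249 /1066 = 852.95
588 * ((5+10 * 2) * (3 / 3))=14700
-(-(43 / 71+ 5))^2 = -158404 / 5041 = -31.42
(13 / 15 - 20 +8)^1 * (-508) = 84836 / 15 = 5655.73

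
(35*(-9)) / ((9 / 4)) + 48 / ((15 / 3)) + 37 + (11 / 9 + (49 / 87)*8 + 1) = -113107 / 1305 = -86.67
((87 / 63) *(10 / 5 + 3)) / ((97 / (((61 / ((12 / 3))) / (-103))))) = -8845 / 839244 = -0.01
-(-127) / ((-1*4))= -127 / 4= -31.75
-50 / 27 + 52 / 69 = -682 / 621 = -1.10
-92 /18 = -46 /9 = -5.11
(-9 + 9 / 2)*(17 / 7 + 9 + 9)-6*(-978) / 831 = -329115 / 3878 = -84.87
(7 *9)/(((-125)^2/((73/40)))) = 4599/625000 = 0.01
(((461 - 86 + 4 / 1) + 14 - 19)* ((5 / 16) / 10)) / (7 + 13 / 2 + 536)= 187 / 8792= 0.02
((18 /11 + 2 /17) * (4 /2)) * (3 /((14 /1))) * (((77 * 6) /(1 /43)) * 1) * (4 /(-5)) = -1015488 /85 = -11946.92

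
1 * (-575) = -575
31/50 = 0.62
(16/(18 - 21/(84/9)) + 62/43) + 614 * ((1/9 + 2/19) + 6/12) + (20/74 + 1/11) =3091138852/6982899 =442.67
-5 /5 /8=-1 /8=-0.12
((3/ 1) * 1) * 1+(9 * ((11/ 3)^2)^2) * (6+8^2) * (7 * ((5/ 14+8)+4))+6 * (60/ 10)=88651606/ 9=9850178.44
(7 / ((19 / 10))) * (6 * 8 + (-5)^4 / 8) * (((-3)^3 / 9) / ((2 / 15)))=-1589175 / 152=-10455.10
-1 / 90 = -0.01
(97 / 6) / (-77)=-0.21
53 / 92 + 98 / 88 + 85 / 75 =21427 / 7590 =2.82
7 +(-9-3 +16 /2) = 3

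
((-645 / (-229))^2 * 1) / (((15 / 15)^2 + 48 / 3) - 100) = -416025 / 4352603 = -0.10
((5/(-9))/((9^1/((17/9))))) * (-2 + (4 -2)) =0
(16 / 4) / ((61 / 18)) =72 / 61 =1.18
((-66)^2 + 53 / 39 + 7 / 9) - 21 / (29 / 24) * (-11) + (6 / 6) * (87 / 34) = 525112595 / 115362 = 4551.87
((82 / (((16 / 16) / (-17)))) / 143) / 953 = -1394 / 136279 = -0.01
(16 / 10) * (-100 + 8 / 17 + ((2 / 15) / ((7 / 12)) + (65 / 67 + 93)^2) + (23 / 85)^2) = 13969.86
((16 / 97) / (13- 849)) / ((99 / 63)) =-28 / 223003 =-0.00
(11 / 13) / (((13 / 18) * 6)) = 33 / 169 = 0.20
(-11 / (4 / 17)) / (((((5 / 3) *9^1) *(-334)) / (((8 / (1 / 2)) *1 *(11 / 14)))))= 2057 / 17535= 0.12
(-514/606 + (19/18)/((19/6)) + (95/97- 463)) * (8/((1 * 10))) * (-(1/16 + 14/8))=6570617/9797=670.68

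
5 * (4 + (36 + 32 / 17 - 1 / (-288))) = 209.43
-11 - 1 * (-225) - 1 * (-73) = 287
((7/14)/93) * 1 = 1/186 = 0.01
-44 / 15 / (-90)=22 / 675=0.03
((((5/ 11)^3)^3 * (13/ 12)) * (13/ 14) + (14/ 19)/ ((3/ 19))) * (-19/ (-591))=178326194363/ 1188405636264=0.15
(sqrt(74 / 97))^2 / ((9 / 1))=74 / 873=0.08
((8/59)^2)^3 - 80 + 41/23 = -75882773990847/970152273743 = -78.22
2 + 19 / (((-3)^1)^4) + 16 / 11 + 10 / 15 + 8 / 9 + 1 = 5564 / 891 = 6.24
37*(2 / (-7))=-74 / 7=-10.57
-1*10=-10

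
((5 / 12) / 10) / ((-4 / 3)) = -1 / 32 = -0.03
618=618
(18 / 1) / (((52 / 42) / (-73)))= -13797 / 13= -1061.31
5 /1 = 5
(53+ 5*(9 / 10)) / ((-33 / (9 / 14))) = -345 / 308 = -1.12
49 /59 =0.83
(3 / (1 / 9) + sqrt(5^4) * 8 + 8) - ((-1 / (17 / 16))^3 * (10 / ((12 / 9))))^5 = 28032037153380569911355 / 2862423051509815793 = 9793.11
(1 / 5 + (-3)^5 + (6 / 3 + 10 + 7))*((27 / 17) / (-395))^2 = -815751 / 225456125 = -0.00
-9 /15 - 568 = -2843 /5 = -568.60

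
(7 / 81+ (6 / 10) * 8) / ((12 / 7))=13853 / 4860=2.85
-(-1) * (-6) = -6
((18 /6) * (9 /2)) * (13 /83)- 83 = -13427 /166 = -80.89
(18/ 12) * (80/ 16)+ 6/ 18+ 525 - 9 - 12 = 3071/ 6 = 511.83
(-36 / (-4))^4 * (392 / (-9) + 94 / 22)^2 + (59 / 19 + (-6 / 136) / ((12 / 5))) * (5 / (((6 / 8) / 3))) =1582800092857 / 156332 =10124607.20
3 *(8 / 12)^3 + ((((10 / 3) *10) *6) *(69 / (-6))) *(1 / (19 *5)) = -3988 / 171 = -23.32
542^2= 293764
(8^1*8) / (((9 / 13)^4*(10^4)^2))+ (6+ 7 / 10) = 68685497311 / 10251562500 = 6.70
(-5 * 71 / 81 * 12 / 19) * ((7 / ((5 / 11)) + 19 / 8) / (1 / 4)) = -11218 / 57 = -196.81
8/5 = 1.60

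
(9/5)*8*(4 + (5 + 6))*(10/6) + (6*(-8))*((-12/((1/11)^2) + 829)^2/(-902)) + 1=9477907/451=21015.31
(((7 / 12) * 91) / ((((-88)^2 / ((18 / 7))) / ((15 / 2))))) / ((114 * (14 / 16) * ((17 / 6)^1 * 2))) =585 / 2501312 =0.00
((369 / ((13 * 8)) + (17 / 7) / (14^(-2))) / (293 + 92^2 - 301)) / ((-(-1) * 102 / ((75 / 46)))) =1246825 / 1375419136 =0.00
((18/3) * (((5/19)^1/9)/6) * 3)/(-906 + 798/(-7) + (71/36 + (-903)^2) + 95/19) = 12/111409369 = 0.00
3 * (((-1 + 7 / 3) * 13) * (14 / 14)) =52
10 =10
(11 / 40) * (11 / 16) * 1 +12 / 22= 5171 / 7040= 0.73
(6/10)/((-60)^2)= 1/6000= 0.00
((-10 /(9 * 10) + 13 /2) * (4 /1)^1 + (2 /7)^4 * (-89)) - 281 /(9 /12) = -7556758 /21609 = -349.70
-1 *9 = -9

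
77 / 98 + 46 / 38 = 531 / 266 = 2.00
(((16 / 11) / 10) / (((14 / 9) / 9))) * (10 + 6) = 5184 / 385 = 13.46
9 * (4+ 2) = 54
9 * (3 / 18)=3 / 2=1.50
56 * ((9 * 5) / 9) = 280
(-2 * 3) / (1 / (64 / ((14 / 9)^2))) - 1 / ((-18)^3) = -45349583 / 285768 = -158.69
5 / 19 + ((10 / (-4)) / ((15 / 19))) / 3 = -271 / 342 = -0.79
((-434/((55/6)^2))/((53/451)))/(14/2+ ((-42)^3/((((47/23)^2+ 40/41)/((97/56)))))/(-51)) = -7242385509/81644821225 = -0.09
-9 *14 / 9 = -14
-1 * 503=-503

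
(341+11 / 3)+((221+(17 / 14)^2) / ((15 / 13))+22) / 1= 328973 / 588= 559.48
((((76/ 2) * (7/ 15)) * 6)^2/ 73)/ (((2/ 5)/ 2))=283024/ 365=775.41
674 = 674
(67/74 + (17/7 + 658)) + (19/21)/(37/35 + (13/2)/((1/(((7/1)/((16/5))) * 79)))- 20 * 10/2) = 661.33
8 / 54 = 4 / 27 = 0.15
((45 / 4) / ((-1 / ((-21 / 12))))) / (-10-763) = -315 / 12368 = -0.03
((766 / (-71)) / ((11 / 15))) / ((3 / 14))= -53620 / 781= -68.66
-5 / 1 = -5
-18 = -18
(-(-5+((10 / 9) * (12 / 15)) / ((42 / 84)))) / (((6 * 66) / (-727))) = -21083 / 3564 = -5.92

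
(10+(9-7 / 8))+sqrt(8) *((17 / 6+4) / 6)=41 *sqrt(2) / 18+145 / 8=21.35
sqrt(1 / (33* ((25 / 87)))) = sqrt(319) / 55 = 0.32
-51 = -51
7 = 7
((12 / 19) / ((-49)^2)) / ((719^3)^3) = 0.00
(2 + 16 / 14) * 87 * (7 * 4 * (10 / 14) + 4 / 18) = 16588 / 3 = 5529.33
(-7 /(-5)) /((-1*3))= -7 /15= -0.47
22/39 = 0.56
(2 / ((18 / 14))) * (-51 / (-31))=238 / 93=2.56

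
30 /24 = 5 /4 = 1.25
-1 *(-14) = 14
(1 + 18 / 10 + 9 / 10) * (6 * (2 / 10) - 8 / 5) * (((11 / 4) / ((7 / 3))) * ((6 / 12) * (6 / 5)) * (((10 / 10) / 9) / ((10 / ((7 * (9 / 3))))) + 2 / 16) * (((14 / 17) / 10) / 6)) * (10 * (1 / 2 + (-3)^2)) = -332519 / 680000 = -0.49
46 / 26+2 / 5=141 / 65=2.17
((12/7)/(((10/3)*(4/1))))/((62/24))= 54/1085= 0.05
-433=-433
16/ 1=16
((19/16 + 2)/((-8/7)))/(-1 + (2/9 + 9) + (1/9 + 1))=-153/512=-0.30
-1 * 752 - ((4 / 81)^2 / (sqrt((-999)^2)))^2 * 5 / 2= -32306424294750832 / 42960670604721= -752.00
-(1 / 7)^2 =-1 / 49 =-0.02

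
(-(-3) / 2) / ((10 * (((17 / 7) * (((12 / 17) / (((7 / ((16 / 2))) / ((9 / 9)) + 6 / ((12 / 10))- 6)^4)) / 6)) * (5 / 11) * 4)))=231 / 3276800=0.00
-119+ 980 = 861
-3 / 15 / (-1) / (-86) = -1 / 430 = -0.00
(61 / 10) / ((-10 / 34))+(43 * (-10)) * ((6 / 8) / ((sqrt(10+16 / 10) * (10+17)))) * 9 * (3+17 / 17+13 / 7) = -8815 * sqrt(290) / 812- 1037 / 50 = -205.61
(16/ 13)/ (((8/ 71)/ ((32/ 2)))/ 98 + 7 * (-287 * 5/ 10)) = -222656/ 181722073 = -0.00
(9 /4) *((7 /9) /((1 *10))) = 7 /40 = 0.18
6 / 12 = 1 / 2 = 0.50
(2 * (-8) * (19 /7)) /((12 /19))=-1444 /21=-68.76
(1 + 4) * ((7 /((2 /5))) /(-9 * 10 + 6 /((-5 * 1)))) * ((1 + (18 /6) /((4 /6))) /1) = -9625 /1824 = -5.28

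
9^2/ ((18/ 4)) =18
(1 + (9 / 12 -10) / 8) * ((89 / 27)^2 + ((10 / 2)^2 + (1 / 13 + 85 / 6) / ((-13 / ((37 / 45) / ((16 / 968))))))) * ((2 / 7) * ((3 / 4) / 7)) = 45923089 / 515144448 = 0.09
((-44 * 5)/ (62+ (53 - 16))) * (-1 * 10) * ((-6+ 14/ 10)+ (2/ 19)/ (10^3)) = -102.22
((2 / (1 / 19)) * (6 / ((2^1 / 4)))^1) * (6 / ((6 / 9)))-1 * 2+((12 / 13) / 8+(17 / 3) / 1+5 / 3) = 320537 / 78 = 4109.45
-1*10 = -10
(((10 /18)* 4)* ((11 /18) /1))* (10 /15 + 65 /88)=1855 /972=1.91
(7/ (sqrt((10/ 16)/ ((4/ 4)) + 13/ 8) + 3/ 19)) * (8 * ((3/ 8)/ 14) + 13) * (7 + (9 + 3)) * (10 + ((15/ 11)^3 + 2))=15408.98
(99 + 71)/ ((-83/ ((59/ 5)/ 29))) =-2006/ 2407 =-0.83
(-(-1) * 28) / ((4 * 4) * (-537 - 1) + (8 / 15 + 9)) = -420 / 128977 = -0.00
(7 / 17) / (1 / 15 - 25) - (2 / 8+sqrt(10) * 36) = -36 * sqrt(10) - 3389 / 12716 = -114.11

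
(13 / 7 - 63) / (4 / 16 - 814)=1712 / 22785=0.08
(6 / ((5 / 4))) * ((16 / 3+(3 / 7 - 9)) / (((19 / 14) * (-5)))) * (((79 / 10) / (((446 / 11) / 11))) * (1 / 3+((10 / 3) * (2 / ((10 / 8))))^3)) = 2134639408 / 2859975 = 746.38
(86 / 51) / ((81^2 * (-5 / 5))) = -0.00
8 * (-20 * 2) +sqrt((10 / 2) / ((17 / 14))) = -320 +sqrt(1190) / 17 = -317.97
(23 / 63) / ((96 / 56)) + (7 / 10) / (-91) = 1441 / 7020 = 0.21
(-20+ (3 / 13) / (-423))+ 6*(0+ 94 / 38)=-179653 / 34827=-5.16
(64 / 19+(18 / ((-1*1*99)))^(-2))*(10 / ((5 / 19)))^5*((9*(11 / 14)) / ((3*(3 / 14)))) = 29301373640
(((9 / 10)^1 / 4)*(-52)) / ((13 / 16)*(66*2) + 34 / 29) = -6786 / 62885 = -0.11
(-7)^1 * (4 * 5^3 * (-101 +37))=224000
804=804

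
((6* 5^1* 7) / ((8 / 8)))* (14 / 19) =2940 / 19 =154.74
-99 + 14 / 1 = -85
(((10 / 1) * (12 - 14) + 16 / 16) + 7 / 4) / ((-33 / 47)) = 1081 / 44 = 24.57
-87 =-87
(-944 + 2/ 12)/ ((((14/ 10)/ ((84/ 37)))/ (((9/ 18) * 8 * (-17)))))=3850840/ 37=104076.76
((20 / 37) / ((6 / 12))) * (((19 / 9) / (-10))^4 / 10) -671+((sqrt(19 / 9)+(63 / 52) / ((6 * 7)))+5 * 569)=sqrt(19) / 3+34304450227721 / 15779205000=2175.48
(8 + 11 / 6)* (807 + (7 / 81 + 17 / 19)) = 73365497 / 9234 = 7945.15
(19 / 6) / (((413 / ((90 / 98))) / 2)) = 285 / 20237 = 0.01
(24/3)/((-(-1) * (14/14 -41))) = -1/5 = -0.20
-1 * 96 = -96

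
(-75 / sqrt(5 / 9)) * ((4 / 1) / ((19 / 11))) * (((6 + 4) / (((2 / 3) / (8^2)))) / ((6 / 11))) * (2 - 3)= 3484800 * sqrt(5) / 19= 410118.40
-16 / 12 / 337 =-4 / 1011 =-0.00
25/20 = 1.25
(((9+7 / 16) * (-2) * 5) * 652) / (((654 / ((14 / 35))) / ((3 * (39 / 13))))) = -73839 / 218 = -338.71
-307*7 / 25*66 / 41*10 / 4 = -70917 / 205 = -345.94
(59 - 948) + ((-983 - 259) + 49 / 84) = -25565 / 12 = -2130.42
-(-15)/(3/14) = 70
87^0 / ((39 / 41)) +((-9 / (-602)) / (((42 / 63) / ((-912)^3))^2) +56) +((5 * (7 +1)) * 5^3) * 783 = 227210642077003839557 / 11739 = 19355195679104168.97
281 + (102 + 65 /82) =31471 /82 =383.79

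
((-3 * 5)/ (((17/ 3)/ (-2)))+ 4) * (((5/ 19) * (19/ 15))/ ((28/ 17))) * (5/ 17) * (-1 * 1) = -395/ 714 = -0.55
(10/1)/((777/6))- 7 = -1793/259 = -6.92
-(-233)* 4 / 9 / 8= 233 / 18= 12.94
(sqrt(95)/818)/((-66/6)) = -sqrt(95)/8998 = -0.00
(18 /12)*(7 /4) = 21 /8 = 2.62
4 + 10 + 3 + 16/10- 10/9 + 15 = 1462/45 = 32.49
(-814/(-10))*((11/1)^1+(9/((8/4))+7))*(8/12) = 1221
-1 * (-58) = 58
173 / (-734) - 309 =-226979 / 734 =-309.24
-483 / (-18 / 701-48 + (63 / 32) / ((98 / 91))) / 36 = 1805776 / 6217821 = 0.29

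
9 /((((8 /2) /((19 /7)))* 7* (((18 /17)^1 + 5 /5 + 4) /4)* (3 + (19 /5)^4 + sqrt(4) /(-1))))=1816875 /660884462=0.00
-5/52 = -0.10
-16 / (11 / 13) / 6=-3.15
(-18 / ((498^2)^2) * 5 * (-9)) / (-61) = -5 / 23159660648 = -0.00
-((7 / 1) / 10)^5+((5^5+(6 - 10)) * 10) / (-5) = -6242.17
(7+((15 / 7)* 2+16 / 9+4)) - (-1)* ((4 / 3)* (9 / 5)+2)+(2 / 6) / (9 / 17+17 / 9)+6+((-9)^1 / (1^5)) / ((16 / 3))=4832411 / 186480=25.91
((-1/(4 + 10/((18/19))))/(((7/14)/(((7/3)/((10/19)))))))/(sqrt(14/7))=-399 * sqrt(2)/1310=-0.43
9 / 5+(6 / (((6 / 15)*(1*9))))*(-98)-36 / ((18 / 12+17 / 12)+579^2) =-9747558601 / 60343905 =-161.53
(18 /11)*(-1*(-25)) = 450 /11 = 40.91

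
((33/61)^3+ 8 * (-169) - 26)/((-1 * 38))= 36.26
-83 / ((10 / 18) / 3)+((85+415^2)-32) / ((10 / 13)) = 1117566 / 5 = 223513.20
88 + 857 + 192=1137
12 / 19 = 0.63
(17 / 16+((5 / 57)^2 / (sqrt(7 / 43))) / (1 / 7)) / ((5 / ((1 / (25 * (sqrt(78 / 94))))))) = sqrt(1833) * (400 * sqrt(301)+55233) / 253422000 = 0.01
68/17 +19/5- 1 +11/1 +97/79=7516/395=19.03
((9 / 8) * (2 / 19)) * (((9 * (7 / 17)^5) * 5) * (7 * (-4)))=-47647845 / 26977283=-1.77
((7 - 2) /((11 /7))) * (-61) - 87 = -281.09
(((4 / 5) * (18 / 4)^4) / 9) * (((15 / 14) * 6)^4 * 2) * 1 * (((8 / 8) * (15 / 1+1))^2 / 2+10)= 41253107625 / 2401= 17181635.83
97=97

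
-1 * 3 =-3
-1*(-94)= 94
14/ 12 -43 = -41.83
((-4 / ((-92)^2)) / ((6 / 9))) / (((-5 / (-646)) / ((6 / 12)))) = -0.05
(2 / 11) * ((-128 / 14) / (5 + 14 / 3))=-384 / 2233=-0.17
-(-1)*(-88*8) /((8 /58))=-5104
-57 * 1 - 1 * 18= -75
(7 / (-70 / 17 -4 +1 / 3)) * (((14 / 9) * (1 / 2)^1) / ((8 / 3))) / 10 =-833 / 31760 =-0.03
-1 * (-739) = 739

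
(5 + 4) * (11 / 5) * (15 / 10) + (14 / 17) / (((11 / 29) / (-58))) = -179941 / 1870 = -96.23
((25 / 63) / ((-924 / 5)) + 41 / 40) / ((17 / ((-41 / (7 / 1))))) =-24412343 / 69272280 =-0.35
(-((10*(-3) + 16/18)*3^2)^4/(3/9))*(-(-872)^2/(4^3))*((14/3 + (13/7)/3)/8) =776767690631022/7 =110966812947288.86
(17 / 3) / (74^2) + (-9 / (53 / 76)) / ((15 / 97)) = -363317143 / 4353420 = -83.46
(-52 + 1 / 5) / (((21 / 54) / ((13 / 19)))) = -8658 / 95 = -91.14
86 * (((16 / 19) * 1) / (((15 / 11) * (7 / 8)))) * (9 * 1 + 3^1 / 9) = 484352 / 855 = 566.49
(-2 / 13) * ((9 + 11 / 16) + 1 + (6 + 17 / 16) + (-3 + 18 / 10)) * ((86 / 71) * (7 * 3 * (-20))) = 1195572 / 923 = 1295.31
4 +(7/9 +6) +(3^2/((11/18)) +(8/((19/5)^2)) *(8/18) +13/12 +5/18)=3875879/142956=27.11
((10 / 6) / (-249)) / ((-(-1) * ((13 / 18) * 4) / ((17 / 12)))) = -85 / 25896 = -0.00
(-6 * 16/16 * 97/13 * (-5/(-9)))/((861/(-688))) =667360/33579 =19.87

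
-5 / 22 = -0.23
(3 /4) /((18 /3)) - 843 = -6743 /8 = -842.88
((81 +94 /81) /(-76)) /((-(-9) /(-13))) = 86515 /55404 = 1.56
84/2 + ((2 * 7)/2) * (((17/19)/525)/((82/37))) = 4908329/116850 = 42.01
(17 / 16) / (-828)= -0.00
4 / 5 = 0.80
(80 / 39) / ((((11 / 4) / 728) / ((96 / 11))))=4739.17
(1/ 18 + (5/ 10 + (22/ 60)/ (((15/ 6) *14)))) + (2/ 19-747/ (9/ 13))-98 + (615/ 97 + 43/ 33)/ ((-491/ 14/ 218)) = -38373734643281/ 31355235450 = -1223.84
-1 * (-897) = 897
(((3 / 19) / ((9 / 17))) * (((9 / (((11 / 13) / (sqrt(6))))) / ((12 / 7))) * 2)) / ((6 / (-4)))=-1547 * sqrt(6) / 627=-6.04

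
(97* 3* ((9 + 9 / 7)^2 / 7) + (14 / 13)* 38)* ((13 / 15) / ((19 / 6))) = 39587096 / 32585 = 1214.89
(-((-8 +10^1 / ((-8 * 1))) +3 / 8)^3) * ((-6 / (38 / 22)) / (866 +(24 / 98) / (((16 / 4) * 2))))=-578742087 / 206406272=-2.80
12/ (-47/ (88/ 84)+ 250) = 264/ 4513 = 0.06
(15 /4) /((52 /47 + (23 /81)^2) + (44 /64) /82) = 1517165640 /483629957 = 3.14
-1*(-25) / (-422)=-25 / 422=-0.06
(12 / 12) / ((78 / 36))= 6 / 13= 0.46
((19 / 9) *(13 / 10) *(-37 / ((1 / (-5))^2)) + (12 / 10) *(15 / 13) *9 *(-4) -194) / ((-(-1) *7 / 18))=-651095 / 91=-7154.89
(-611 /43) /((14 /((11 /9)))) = -6721 /5418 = -1.24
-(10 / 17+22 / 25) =-624 / 425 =-1.47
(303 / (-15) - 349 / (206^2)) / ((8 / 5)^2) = -21438905 / 2715904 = -7.89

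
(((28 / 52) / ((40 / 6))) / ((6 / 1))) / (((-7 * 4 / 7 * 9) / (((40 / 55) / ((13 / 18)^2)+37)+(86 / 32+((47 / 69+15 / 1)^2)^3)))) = -334089000343061627939471 / 60089662014993262080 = -5559.84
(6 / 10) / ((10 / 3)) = 9 / 50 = 0.18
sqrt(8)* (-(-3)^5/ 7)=486* sqrt(2)/ 7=98.19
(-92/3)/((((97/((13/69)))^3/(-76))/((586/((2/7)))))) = 1369838288/39107125377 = 0.04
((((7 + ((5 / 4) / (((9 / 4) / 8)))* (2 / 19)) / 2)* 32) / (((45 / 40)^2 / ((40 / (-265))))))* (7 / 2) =-36614144 / 734103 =-49.88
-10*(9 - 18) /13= 90 /13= 6.92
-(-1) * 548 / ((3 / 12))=2192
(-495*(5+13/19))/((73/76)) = -213840/73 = -2929.32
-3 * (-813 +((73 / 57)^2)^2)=8553630572 / 3518667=2430.93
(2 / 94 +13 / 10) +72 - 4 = 32581 / 470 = 69.32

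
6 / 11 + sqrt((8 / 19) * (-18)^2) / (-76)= 6 / 11-9 * sqrt(38) / 361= 0.39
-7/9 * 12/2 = -14/3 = -4.67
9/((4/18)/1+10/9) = 27/4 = 6.75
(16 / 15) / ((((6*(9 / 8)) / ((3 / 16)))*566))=2 / 38205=0.00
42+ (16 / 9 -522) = -4304 / 9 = -478.22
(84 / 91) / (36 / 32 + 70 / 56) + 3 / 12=631 / 988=0.64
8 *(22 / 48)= 11 / 3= 3.67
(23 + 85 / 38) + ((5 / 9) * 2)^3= 737111 / 27702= 26.61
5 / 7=0.71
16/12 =4/3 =1.33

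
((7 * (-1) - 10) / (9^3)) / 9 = -0.00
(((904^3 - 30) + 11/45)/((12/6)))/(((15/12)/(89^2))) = 526656922060522/225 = 2340697431380.10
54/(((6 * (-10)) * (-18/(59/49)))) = 59/980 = 0.06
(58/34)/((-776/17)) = -29/776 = -0.04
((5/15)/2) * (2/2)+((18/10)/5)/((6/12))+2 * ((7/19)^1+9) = 55927/2850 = 19.62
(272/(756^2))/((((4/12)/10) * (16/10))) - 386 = -18383983/47628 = -385.99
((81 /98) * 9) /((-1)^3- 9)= -729 /980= -0.74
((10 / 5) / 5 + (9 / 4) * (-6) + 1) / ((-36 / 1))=121 / 360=0.34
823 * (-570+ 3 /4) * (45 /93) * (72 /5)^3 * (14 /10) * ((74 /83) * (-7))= 5914249189.81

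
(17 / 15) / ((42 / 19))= 323 / 630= 0.51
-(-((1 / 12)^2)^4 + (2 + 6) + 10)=-7739670527 / 429981696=-18.00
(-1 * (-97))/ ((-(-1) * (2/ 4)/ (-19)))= -3686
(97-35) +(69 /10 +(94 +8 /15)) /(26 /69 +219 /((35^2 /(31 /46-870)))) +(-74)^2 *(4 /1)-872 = 552837038557 /26209073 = 21093.35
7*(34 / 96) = 2.48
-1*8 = -8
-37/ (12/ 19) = -703/ 12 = -58.58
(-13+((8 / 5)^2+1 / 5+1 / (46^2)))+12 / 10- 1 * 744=-39835791 / 52900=-753.04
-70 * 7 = -490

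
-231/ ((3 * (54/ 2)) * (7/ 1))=-11/ 27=-0.41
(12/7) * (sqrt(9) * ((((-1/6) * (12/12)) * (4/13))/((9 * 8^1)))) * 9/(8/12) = -9/182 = -0.05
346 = 346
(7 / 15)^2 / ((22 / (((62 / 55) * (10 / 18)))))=1519 / 245025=0.01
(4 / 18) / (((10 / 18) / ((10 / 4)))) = 1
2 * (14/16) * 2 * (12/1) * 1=42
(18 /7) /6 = 3 /7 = 0.43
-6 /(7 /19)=-114 /7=-16.29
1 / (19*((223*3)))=1 / 12711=0.00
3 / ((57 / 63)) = 63 / 19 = 3.32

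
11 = 11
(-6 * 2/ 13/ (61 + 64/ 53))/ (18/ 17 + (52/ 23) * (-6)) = 41446/ 34931715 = 0.00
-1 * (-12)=12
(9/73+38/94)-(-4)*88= 1209522/3431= 352.53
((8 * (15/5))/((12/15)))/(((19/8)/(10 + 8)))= 4320/19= 227.37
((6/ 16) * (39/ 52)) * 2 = 9/ 16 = 0.56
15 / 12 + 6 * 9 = 55.25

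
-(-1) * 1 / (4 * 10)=1 / 40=0.02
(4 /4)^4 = 1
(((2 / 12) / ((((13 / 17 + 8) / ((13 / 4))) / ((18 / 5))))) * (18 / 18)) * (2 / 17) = 39 / 1490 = 0.03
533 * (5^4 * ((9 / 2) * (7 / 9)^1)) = 2331875 / 2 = 1165937.50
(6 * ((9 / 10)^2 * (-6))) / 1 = -29.16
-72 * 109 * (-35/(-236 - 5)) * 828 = -227435040/241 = -943713.86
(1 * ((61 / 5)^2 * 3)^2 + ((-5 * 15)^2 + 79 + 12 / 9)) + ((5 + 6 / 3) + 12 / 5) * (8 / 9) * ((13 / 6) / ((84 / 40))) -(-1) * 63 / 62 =4506195291251 / 21971250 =205095.08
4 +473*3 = 1423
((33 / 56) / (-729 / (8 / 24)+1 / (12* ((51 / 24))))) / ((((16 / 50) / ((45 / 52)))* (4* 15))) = -0.00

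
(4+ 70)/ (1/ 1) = 74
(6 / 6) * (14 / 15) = 14 / 15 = 0.93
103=103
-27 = -27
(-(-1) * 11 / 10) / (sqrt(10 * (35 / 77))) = 0.52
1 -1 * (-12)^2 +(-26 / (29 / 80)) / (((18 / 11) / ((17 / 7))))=-455741 / 1827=-249.45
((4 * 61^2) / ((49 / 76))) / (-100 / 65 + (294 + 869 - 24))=14705392 / 724563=20.30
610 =610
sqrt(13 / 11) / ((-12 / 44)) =-sqrt(143) / 3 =-3.99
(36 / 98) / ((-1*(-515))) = 18 / 25235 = 0.00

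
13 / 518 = 0.03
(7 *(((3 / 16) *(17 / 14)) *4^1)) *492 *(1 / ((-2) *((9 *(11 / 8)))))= -1394 / 11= -126.73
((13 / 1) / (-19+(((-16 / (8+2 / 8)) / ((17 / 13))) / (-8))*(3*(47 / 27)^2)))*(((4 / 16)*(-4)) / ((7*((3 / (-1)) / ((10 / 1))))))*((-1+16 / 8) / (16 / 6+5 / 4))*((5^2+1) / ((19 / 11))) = -20273956560 / 14754866651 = -1.37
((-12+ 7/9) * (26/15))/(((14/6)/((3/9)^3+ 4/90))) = -28886/42525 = -0.68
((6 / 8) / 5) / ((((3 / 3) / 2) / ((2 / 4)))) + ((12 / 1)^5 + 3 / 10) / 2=1244163 / 10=124416.30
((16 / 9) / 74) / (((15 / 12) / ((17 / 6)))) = 272 / 4995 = 0.05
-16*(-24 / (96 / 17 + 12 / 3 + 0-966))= -0.40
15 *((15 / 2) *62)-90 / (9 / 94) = 6035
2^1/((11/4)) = 8/11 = 0.73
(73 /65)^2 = 5329 /4225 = 1.26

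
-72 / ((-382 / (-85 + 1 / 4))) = -3051 / 191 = -15.97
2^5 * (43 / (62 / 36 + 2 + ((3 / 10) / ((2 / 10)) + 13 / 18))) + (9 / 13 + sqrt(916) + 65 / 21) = 2 * sqrt(229) + 6872302 / 29211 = 265.53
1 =1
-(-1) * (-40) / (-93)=40 / 93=0.43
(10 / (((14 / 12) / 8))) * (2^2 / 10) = 192 / 7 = 27.43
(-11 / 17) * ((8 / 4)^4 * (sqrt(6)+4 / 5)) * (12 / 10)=-1056 * sqrt(6) / 85 - 4224 / 425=-40.37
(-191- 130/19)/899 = -3759/17081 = -0.22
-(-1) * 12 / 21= 4 / 7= 0.57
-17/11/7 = -17/77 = -0.22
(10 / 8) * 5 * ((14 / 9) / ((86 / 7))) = 1225 / 1548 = 0.79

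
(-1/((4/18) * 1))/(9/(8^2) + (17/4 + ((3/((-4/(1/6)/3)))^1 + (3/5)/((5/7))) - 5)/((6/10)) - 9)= 1440/2987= 0.48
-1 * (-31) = 31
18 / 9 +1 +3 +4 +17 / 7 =87 / 7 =12.43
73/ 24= 3.04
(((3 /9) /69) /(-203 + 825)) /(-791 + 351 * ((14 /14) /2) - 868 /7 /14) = -0.00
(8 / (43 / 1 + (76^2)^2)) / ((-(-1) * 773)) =8 / 25788995287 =0.00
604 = 604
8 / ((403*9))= 8 / 3627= 0.00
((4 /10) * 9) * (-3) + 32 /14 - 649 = -23013 /35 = -657.51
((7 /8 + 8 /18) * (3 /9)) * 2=95 /108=0.88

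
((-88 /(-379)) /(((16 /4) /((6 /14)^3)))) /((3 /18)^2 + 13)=21384 /60968593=0.00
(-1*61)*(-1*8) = 488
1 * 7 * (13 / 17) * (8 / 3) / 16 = 0.89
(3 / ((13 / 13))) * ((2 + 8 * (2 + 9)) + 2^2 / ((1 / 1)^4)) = 282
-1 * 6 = -6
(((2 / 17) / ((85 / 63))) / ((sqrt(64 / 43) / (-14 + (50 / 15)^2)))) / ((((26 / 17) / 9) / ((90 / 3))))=-36.45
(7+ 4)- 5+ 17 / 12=7.42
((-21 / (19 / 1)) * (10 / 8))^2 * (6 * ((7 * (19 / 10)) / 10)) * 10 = 46305 / 304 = 152.32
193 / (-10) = -193 / 10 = -19.30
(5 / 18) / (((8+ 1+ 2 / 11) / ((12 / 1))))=110 / 303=0.36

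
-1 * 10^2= -100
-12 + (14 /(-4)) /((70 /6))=-12.30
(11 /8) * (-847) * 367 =-3419339 /8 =-427417.38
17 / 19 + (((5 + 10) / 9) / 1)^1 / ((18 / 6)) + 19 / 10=5729 / 1710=3.35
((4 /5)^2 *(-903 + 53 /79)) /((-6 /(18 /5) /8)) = 27373056 /9875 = 2771.96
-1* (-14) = 14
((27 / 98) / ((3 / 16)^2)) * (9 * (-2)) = -6912 / 49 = -141.06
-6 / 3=-2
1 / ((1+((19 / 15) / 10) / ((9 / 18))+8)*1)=75 / 694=0.11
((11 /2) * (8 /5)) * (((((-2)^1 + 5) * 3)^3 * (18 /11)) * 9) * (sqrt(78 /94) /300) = 39366 * sqrt(1833) /5875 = 286.88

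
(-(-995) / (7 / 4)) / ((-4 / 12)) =-11940 / 7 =-1705.71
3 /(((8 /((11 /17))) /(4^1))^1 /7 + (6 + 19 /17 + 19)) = 3927 /34766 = 0.11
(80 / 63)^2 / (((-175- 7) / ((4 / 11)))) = -12800 / 3972969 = -0.00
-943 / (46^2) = -41 / 92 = -0.45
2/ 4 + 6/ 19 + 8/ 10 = 307/ 190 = 1.62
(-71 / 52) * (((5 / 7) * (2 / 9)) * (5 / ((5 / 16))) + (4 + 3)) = -42671 / 3276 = -13.03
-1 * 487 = -487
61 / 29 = 2.10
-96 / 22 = -48 / 11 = -4.36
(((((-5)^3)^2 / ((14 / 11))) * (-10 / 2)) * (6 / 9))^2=738525390625 / 441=1674660749.72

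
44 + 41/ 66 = 2945/ 66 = 44.62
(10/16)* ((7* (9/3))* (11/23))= 1155/184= 6.28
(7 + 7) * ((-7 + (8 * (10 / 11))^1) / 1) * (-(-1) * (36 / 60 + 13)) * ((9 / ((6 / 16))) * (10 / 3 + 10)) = 182784 / 11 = 16616.73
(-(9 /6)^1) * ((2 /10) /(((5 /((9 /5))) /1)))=-27 /250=-0.11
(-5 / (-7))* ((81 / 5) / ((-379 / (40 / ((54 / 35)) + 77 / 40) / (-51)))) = 657441 / 15160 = 43.37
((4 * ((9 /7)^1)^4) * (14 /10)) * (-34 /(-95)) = 5.48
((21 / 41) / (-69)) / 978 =-7 / 922254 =-0.00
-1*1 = -1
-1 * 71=-71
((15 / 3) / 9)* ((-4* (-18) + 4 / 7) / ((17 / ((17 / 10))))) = 254 / 63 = 4.03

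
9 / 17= 0.53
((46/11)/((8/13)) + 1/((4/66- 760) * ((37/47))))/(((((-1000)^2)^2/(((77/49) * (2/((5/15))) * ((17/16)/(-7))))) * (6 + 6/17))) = -8015983463/5237730892800000000000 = -0.00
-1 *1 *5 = -5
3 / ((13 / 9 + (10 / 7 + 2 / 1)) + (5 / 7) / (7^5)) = 3176523 / 5159794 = 0.62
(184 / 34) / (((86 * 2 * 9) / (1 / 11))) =23 / 72369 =0.00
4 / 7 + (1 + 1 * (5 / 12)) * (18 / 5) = 397 / 70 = 5.67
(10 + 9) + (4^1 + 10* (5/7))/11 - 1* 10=771/77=10.01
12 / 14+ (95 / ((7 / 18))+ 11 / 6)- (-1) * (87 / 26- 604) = -96554 / 273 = -353.68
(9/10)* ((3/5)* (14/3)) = 63/25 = 2.52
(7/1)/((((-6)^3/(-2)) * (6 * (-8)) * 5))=-7/25920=-0.00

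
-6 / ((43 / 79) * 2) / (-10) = 237 / 430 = 0.55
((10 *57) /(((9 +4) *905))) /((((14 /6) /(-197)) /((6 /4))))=-101061 /16471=-6.14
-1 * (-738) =738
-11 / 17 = -0.65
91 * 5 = 455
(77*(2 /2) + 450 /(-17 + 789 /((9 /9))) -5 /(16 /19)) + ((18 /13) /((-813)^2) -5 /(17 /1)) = 3576102449573 /50119663568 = 71.35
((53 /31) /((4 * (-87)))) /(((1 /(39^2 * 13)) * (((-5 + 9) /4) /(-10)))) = 1746615 /1798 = 971.42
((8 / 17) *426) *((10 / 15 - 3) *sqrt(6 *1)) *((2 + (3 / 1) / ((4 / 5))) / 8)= -11431 *sqrt(6) / 34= -823.53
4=4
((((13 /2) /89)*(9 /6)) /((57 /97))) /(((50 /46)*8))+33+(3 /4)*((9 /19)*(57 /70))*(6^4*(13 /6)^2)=16979331101 /9469600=1793.04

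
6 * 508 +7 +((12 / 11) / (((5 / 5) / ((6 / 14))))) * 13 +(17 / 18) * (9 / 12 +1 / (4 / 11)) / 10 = 84862243 / 27720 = 3061.41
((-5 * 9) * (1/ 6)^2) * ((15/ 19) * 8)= -150/ 19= -7.89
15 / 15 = 1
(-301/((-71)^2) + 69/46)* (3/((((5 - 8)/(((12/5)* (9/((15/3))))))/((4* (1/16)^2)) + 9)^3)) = -31757427/327279454238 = -0.00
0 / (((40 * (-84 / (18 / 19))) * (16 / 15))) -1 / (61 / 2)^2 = -4 / 3721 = -0.00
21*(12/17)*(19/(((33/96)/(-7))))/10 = -536256/935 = -573.54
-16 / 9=-1.78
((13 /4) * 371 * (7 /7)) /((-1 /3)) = -14469 /4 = -3617.25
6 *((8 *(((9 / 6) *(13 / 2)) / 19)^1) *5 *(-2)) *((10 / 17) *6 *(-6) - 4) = 2003040 / 323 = 6201.36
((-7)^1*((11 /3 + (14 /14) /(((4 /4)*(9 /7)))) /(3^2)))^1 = -280 /81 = -3.46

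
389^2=151321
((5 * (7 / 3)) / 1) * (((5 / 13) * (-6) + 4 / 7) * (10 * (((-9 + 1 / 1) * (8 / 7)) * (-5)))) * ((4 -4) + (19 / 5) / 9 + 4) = -100614400 / 2457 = -40950.10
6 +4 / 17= 106 / 17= 6.24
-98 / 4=-49 / 2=-24.50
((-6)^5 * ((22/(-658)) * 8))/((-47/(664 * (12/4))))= -1363101696/15463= -88152.47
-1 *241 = -241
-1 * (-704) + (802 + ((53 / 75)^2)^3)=268057808892379 / 177978515625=1506.12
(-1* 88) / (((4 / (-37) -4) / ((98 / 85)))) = 24.70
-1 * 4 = -4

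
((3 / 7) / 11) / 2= 3 / 154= 0.02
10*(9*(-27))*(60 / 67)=-145800 / 67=-2176.12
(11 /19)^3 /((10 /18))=0.35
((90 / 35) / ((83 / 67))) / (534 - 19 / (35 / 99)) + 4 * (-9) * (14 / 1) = -234382686 / 465049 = -504.00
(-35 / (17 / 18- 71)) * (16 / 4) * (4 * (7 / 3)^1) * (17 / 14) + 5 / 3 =91985 / 3783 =24.32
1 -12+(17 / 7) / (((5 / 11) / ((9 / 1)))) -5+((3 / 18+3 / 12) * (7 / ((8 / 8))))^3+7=3864529 / 60480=63.90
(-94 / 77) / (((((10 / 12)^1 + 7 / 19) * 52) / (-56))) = 21432 / 19591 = 1.09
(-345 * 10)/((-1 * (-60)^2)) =23/24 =0.96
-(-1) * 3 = 3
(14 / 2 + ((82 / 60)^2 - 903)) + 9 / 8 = -1607413 / 1800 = -893.01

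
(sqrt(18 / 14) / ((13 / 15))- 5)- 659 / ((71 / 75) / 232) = -11466955 / 71 + 45 * sqrt(7) / 91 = -161505.10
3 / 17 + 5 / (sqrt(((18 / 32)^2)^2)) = 22003 / 1377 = 15.98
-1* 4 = -4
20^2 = 400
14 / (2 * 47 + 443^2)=2 / 28049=0.00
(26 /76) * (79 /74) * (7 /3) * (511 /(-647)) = -3673579 /5458092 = -0.67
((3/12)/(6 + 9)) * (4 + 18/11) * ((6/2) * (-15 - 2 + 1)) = -248/55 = -4.51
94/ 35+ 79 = 2859/ 35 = 81.69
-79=-79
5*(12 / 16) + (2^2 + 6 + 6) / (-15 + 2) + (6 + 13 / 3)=12.85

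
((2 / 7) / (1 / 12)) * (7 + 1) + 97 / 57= 11623 / 399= 29.13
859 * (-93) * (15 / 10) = -239661 / 2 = -119830.50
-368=-368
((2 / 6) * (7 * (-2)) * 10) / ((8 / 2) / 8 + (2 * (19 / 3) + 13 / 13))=-56 / 17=-3.29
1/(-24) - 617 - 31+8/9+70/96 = -93085/144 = -646.42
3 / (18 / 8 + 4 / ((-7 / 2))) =84 / 31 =2.71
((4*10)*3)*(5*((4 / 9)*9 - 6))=-1200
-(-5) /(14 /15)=75 /14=5.36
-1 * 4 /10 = -2 /5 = -0.40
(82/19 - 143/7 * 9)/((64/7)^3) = -1170071/4980736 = -0.23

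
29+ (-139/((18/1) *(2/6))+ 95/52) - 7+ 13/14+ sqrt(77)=10.36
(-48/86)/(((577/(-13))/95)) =29640/24811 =1.19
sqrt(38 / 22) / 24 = sqrt(209) / 264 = 0.05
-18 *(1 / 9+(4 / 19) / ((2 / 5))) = -218 / 19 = -11.47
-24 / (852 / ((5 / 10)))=-1 / 71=-0.01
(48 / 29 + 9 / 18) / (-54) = -125 / 3132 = -0.04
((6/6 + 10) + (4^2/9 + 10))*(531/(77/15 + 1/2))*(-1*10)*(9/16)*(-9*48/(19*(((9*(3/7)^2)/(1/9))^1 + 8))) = 732280500/61009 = 12002.83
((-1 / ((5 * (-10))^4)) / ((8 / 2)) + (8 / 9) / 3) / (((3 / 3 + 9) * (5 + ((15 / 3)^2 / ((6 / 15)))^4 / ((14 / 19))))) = 1399999811 / 978470084882812500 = 0.00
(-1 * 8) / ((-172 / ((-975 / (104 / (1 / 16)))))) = -75 / 2752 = -0.03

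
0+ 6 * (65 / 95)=78 / 19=4.11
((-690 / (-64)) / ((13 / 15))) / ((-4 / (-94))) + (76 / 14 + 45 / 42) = 248633 / 832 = 298.84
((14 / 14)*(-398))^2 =158404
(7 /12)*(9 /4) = 21 /16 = 1.31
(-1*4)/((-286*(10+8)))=1/1287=0.00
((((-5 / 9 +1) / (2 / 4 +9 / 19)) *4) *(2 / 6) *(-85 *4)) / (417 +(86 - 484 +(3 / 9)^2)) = -51680 / 4773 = -10.83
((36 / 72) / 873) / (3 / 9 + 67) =1 / 117564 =0.00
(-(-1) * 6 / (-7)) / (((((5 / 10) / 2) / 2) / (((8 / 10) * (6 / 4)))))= -288 / 35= -8.23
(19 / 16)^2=361 / 256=1.41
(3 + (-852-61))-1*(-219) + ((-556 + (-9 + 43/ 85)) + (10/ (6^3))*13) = -11519911/ 9180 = -1254.89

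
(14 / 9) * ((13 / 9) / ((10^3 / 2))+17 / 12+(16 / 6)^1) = 64358 / 10125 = 6.36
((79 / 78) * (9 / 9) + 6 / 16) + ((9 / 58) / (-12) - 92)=-90.63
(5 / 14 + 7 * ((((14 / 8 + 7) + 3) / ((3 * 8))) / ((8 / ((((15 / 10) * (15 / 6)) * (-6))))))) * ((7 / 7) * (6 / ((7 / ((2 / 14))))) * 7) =-99795 / 12544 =-7.96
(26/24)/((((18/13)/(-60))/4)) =-1690/9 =-187.78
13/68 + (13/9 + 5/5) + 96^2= 5641805/612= 9218.64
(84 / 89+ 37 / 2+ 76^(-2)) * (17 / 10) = 33.05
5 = 5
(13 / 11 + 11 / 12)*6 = 277 / 22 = 12.59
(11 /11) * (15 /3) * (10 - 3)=35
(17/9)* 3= 17/3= 5.67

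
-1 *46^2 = -2116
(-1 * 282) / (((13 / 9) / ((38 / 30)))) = -16074 / 65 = -247.29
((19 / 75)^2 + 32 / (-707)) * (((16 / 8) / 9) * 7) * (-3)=-150454 / 1704375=-0.09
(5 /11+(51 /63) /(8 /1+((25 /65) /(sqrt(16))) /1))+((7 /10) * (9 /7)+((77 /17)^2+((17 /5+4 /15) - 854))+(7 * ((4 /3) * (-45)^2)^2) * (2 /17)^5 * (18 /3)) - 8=8373548213322013 /1380825131070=6064.16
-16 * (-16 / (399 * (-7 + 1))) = -128 / 1197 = -0.11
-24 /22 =-12 /11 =-1.09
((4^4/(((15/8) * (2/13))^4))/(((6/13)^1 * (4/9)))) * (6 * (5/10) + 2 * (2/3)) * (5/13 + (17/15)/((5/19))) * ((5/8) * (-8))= -13912425938944/759375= -18320890.13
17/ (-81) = -17/ 81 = -0.21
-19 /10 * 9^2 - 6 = -1599 /10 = -159.90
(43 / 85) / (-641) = -43 / 54485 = -0.00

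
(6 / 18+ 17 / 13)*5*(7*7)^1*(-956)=-14990080 / 39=-384361.03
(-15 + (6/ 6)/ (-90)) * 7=-9457/ 90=-105.08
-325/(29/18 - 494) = 5850/8863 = 0.66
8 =8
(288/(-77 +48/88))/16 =-198/841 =-0.24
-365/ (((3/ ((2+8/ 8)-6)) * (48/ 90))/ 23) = 125925/ 8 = 15740.62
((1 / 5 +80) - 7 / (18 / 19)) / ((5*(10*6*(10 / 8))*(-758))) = -6553 / 25582500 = -0.00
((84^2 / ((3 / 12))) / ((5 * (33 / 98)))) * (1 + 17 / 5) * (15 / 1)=5531904 / 5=1106380.80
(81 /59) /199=81 /11741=0.01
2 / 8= 1 / 4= 0.25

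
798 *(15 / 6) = 1995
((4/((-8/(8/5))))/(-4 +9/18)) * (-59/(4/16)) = -1888/35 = -53.94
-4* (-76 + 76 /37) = 10944 /37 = 295.78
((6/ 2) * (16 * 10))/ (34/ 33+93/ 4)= 12672/ 641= 19.77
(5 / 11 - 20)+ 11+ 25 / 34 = -2921 / 374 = -7.81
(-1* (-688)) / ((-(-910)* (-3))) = -344 / 1365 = -0.25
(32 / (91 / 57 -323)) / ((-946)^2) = -57 / 512339410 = -0.00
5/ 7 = 0.71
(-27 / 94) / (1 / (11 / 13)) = -297 / 1222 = -0.24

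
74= 74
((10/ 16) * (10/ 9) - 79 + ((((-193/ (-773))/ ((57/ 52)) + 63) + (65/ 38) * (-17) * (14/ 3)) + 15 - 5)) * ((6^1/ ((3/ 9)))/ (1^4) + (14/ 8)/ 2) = -11239631395/ 4229856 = -2657.21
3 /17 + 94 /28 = 841 /238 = 3.53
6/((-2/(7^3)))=-1029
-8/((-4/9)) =18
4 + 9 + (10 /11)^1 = 153 /11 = 13.91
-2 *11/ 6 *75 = -275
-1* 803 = -803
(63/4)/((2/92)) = 1449/2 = 724.50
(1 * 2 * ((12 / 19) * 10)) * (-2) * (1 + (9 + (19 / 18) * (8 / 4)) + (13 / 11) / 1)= -335.82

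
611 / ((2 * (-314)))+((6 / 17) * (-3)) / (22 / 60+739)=-230733167 / 236804356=-0.97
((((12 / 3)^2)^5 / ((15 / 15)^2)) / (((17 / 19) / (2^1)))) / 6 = 19922944 / 51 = 390645.96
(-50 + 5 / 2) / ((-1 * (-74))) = -95 / 148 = -0.64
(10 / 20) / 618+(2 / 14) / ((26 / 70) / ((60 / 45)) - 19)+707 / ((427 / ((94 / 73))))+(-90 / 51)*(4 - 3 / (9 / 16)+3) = -200102200511 / 245237628756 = -0.82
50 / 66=0.76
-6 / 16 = -3 / 8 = -0.38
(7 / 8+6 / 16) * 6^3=270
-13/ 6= -2.17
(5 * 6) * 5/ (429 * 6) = 0.06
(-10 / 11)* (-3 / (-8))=-15 / 44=-0.34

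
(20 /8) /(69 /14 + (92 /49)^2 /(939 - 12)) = 11128635 /21956237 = 0.51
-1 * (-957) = 957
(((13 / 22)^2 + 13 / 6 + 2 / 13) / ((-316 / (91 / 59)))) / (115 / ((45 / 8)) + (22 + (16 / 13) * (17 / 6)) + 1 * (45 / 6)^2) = -13757289 / 107880541604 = -0.00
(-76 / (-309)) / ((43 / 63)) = 1596 / 4429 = 0.36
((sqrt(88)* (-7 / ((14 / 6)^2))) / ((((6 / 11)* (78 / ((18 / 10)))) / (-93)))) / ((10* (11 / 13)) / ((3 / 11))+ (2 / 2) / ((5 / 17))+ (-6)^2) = 0.67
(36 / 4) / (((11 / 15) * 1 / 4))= 540 / 11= 49.09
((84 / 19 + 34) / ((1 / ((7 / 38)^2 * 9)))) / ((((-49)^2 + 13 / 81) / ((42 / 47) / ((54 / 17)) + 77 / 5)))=4804708671 / 62699614262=0.08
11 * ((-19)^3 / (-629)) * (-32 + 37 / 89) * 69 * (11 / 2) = -160974138501 / 111962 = -1437756.90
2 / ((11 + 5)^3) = 1 / 2048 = 0.00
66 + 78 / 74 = 2481 / 37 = 67.05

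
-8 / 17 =-0.47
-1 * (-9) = 9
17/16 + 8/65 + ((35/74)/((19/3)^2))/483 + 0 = 378798963/319499440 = 1.19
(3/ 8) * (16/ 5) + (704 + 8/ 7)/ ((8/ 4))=12382/ 35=353.77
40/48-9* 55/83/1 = -5.13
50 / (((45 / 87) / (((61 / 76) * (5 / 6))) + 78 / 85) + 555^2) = 7518250 / 46316433387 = 0.00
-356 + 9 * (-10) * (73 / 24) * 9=-11279 / 4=-2819.75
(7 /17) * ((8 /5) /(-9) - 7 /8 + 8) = 17507 /6120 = 2.86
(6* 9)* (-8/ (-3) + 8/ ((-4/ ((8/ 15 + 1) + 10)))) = -5508/ 5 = -1101.60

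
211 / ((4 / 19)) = 4009 / 4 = 1002.25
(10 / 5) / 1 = 2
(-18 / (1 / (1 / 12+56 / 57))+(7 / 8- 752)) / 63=-39029 / 3192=-12.23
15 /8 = 1.88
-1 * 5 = -5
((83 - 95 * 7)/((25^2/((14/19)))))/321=-2716/1270625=-0.00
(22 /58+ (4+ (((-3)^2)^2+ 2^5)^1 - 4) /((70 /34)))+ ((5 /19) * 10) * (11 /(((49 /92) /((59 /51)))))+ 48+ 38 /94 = 53891119169 /323583015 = 166.54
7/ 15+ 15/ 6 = 89/ 30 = 2.97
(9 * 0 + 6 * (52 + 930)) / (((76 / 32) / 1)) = 47136 / 19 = 2480.84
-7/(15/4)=-1.87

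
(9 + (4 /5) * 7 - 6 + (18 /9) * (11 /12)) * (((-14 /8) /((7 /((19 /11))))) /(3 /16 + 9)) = -11894 /24255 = -0.49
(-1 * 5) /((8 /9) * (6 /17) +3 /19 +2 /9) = -14535 /2017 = -7.21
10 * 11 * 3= 330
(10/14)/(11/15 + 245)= 0.00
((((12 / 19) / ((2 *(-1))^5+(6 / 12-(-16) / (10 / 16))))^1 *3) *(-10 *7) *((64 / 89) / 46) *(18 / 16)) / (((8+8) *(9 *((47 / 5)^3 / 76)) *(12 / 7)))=1837500 / 12539015179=0.00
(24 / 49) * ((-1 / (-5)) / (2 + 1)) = 8 / 245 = 0.03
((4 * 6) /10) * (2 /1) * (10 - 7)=72 /5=14.40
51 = 51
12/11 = 1.09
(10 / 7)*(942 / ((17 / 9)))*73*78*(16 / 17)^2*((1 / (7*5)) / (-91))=-1901242368 / 1685159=-1128.23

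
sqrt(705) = 26.55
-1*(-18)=18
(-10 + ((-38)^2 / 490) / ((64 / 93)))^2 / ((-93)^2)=2009459929 / 531615974400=0.00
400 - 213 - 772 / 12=368 / 3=122.67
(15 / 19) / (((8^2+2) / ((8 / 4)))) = 0.02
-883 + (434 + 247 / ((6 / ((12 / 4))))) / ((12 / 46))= 15049 / 12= 1254.08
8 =8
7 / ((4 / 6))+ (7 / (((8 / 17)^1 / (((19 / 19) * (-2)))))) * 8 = -227.50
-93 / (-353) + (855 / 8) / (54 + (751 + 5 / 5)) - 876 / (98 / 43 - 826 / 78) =3356337808311 / 31722618928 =105.80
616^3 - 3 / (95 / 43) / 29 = 643967188351 / 2755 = 233744895.95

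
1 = 1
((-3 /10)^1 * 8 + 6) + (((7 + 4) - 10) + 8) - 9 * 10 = -387 /5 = -77.40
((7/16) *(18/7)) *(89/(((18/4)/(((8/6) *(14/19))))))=1246/57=21.86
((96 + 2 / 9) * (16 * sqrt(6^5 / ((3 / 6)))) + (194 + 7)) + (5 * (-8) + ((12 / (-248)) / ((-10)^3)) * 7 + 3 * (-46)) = 1426021 / 62000 + 110848 * sqrt(3) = 192017.37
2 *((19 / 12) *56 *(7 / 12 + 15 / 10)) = 3325 / 9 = 369.44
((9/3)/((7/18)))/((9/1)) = 6/7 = 0.86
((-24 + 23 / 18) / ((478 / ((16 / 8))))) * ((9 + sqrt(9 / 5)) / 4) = -409 / 1912 - 409 * sqrt(5) / 28680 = -0.25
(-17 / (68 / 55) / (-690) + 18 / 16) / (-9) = -0.13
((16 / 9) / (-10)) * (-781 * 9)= 6248 / 5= 1249.60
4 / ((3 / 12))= 16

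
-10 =-10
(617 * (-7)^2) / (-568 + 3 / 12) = -120932 / 2271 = -53.25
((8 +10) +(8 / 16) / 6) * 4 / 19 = 217 / 57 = 3.81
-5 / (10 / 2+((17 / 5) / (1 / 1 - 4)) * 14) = 75 / 163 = 0.46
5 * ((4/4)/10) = 1/2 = 0.50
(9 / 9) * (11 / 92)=11 / 92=0.12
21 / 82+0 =21 / 82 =0.26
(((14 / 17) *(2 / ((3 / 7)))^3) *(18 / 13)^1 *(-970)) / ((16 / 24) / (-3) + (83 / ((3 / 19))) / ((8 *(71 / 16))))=-396856488 / 51493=-7707.00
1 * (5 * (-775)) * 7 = -27125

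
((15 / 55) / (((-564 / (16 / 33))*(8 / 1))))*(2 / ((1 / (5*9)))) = -15 / 5687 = -0.00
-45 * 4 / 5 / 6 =-6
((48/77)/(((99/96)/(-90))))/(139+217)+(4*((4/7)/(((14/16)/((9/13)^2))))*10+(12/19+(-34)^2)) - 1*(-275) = 2446688332329/1694383691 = 1444.00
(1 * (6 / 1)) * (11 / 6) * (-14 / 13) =-154 / 13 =-11.85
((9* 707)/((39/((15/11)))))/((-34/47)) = -1495305/4862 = -307.55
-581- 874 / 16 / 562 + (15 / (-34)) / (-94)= -2087460927 / 3592304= -581.09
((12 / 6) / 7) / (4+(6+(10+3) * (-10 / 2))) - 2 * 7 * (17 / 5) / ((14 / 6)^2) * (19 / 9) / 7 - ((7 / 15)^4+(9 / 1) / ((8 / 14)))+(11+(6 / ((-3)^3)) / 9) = -271560727 / 36382500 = -7.46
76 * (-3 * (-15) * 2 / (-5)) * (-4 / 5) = 5472 / 5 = 1094.40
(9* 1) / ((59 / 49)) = 441 / 59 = 7.47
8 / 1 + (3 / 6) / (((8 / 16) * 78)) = 625 / 78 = 8.01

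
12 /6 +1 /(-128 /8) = 31 /16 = 1.94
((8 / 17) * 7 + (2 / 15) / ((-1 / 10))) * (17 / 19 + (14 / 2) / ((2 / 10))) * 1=68200 / 969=70.38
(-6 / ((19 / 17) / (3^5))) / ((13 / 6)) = -148716 / 247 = -602.09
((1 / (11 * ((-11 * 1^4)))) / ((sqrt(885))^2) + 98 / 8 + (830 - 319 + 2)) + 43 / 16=904546979 / 1713360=527.94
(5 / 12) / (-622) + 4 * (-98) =-2925893 / 7464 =-392.00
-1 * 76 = -76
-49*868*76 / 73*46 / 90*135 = -223037808 / 73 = -3055312.44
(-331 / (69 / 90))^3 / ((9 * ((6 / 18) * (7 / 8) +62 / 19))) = -49610097288000 / 19722707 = -2515379.72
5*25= 125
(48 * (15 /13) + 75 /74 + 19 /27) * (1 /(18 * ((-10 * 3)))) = -1483163 /14025960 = -0.11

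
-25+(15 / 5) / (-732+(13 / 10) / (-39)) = -549115 / 21961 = -25.00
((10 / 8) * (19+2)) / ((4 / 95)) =9975 / 16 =623.44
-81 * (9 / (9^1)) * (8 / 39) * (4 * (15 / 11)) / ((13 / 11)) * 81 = -1049760 / 169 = -6211.60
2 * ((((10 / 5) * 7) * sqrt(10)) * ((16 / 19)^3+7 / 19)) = 185444 * sqrt(10) / 6859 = 85.50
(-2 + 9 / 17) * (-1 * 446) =11150 / 17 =655.88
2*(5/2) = 5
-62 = -62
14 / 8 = 7 / 4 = 1.75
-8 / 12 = -2 / 3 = -0.67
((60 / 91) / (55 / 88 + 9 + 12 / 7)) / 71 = 96 / 117221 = 0.00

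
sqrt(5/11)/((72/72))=sqrt(55)/11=0.67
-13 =-13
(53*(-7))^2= 137641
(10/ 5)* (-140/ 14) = -20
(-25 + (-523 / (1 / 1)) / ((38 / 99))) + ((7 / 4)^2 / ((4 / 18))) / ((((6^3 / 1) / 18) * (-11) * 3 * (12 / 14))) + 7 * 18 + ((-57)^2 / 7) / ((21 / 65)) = 1376700443 / 7865088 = 175.04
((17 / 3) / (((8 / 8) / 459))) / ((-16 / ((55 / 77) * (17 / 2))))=-221085 / 224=-986.99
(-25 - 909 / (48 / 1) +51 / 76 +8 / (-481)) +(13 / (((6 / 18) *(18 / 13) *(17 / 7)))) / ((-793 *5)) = -98454637067 / 2274514320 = -43.29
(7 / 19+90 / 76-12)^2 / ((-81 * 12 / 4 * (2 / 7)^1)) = -1103263 / 701784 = -1.57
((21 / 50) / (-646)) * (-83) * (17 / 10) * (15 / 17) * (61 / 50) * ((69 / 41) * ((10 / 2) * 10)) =22008861 / 2648600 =8.31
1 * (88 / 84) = 1.05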